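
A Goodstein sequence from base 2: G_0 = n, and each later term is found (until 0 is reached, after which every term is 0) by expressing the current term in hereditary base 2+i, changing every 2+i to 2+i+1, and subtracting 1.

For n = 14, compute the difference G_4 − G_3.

307841

step 0: 14 = 2^(2 + 1) + 2^2 + 2; sub 3 for 2: 3^(3 + 1) + 3^3 + 3; = 111; G_1 = 111−1 = 110
step 1: 110 = 3^(3 + 1) + 3^3 + 2; sub 4 for 3: 4^(4 + 1) + 4^4 + 2; = 1282; G_2 = 1282−1 = 1281
step 2: 1281 = 4^(4 + 1) + 4^4 + 1; sub 5 for 4: 5^(5 + 1) + 5^5 + 1; = 18751; G_3 = 18751−1 = 18750
step 3: 18750 = 5^(5 + 1) + 5^5; sub 6 for 5: 6^(6 + 1) + 6^6; = 326592; G_4 = 326592−1 = 326591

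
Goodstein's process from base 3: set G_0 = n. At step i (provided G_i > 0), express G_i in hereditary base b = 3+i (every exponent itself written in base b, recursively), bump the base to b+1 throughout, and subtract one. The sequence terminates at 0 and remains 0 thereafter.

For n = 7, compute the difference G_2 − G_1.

1

G_0=7  [base 3] 2·3 + 1  →[3↦4]→  2·4 + 1 = 9  −1 ⇒ G_1=8
G_1=8  [base 4] 2·4  →[4↦5]→  2·5 = 10  −1 ⇒ G_2=9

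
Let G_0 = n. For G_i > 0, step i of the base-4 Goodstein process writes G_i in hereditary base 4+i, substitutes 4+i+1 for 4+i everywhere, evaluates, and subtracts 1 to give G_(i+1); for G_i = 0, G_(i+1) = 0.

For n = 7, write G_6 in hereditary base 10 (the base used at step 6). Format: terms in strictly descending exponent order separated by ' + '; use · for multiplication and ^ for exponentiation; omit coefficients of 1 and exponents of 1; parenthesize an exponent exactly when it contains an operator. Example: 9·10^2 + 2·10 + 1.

5

i=0: 7 = 4 + 3 (b=4); 4→5: 5 + 3 = 8; 8−1 = 7
i=1: 7 = 5 + 2 (b=5); 5→6: 6 + 2 = 8; 8−1 = 7
i=2: 7 = 6 + 1 (b=6); 6→7: 7 + 1 = 8; 8−1 = 7
i=3: 7 = 7 (b=7); 7→8: 8 = 8; 8−1 = 7
i=4: 7 = 7 (b=8); 8→9: 7 = 7; 7−1 = 6
i=5: 6 = 6 (b=9); 9→10: 6 = 6; 6−1 = 5
i=6: 5 = 5 (b=10); 10→11: 5 = 5; 5−1 = 4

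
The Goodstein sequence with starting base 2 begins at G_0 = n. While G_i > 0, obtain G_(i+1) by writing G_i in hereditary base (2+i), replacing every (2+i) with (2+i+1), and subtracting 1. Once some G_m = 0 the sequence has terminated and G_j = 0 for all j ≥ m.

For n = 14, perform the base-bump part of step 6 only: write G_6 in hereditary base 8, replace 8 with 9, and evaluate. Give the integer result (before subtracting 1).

3487116549

(0) 14|_2 = 2^(2 + 1) + 2^2 + 2 ↦ 3^(3 + 1) + 3^3 + 3|_3 = 111 ⇒ 110
(1) 110|_3 = 3^(3 + 1) + 3^3 + 2 ↦ 4^(4 + 1) + 4^4 + 2|_4 = 1282 ⇒ 1281
(2) 1281|_4 = 4^(4 + 1) + 4^4 + 1 ↦ 5^(5 + 1) + 5^5 + 1|_5 = 18751 ⇒ 18750
(3) 18750|_5 = 5^(5 + 1) + 5^5 ↦ 6^(6 + 1) + 6^6|_6 = 326592 ⇒ 326591
(4) 326591|_6 = 6^(6 + 1) + 5·6^5 + 5·6^4 + 5·6^3 + 5·6^2 + 5·6 + 5 ↦ 7^(7 + 1) + 5·7^5 + 5·7^4 + 5·7^3 + 5·7^2 + 5·7 + 5|_7 = 5862841 ⇒ 5862840
(5) 5862840|_7 = 7^(7 + 1) + 5·7^5 + 5·7^4 + 5·7^3 + 5·7^2 + 5·7 + 4 ↦ 8^(8 + 1) + 5·8^5 + 5·8^4 + 5·8^3 + 5·8^2 + 5·8 + 4|_8 = 134404972 ⇒ 134404971
(6) 134404971|_8 = 8^(8 + 1) + 5·8^5 + 5·8^4 + 5·8^3 + 5·8^2 + 5·8 + 3 ↦ 9^(9 + 1) + 5·9^5 + 5·9^4 + 5·9^3 + 5·9^2 + 5·9 + 3|_9 = 3487116549 ⇒ 3487116548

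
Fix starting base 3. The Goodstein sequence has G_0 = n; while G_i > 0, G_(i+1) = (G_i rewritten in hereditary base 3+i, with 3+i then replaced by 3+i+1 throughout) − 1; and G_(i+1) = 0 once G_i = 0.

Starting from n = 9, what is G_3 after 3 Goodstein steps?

19

i=0: 9 = 3^2 (b=3); 3→4: 4^2 = 16; 16−1 = 15
i=1: 15 = 3·4 + 3 (b=4); 4→5: 3·5 + 3 = 18; 18−1 = 17
i=2: 17 = 3·5 + 2 (b=5); 5→6: 3·6 + 2 = 20; 20−1 = 19
i=3: 19 = 3·6 + 1 (b=6); 6→7: 3·7 + 1 = 22; 22−1 = 21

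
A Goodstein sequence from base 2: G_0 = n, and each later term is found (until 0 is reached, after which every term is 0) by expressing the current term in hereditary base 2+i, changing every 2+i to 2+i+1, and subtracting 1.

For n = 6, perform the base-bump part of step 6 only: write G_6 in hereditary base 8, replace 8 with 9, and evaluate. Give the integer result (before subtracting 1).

i=0: 6 = 2^2 + 2 (b=2); 2→3: 3^3 + 3 = 30; 30−1 = 29
i=1: 29 = 3^3 + 2 (b=3); 3→4: 4^4 + 2 = 258; 258−1 = 257
i=2: 257 = 4^4 + 1 (b=4); 4→5: 5^5 + 1 = 3126; 3126−1 = 3125
i=3: 3125 = 5^5 (b=5); 5→6: 6^6 = 46656; 46656−1 = 46655
i=4: 46655 = 5·6^5 + 5·6^4 + 5·6^3 + 5·6^2 + 5·6 + 5 (b=6); 6→7: 5·7^5 + 5·7^4 + 5·7^3 + 5·7^2 + 5·7 + 5 = 98040; 98040−1 = 98039
i=5: 98039 = 5·7^5 + 5·7^4 + 5·7^3 + 5·7^2 + 5·7 + 4 (b=7); 7→8: 5·8^5 + 5·8^4 + 5·8^3 + 5·8^2 + 5·8 + 4 = 187244; 187244−1 = 187243
i=6: 187243 = 5·8^5 + 5·8^4 + 5·8^3 + 5·8^2 + 5·8 + 3 (b=8); 8→9: 5·9^5 + 5·9^4 + 5·9^3 + 5·9^2 + 5·9 + 3 = 332148; 332148−1 = 332147

332148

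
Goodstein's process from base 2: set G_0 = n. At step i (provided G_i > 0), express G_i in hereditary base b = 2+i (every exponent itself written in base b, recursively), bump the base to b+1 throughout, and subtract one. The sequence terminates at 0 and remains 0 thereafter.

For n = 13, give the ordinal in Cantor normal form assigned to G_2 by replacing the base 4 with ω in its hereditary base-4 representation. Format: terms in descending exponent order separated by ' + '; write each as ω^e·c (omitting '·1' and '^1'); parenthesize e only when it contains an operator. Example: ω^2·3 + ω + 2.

step 0: 13 = 2^(2 + 1) + 2^2 + 1; sub 3 for 2: 3^(3 + 1) + 3^3 + 1; = 109; G_1 = 109−1 = 108
step 1: 108 = 3^(3 + 1) + 3^3; sub 4 for 3: 4^(4 + 1) + 4^4; = 1280; G_2 = 1280−1 = 1279
step 2: 1279 = 4^(4 + 1) + 3·4^3 + 3·4^2 + 3·4 + 3; sub 5 for 4: 5^(5 + 1) + 3·5^3 + 3·5^2 + 3·5 + 3; = 16093; G_3 = 16093−1 = 16092

ω^(ω + 1) + ω^3·3 + ω^2·3 + ω·3 + 3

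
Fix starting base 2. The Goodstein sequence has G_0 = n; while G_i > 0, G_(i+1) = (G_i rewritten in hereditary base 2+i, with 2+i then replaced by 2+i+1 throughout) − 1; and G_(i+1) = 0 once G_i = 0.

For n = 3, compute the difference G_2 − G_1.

G_0=3  [base 2] 2 + 1  →[2↦3]→  3 + 1 = 4  −1 ⇒ G_1=3
G_1=3  [base 3] 3  →[3↦4]→  4 = 4  −1 ⇒ G_2=3

0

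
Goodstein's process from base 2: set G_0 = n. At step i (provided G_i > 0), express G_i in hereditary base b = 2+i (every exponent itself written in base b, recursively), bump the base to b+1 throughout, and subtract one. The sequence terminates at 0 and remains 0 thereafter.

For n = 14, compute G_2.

(0) 14|_2 = 2^(2 + 1) + 2^2 + 2 ↦ 3^(3 + 1) + 3^3 + 3|_3 = 111 ⇒ 110
(1) 110|_3 = 3^(3 + 1) + 3^3 + 2 ↦ 4^(4 + 1) + 4^4 + 2|_4 = 1282 ⇒ 1281
(2) 1281|_4 = 4^(4 + 1) + 4^4 + 1 ↦ 5^(5 + 1) + 5^5 + 1|_5 = 18751 ⇒ 18750

1281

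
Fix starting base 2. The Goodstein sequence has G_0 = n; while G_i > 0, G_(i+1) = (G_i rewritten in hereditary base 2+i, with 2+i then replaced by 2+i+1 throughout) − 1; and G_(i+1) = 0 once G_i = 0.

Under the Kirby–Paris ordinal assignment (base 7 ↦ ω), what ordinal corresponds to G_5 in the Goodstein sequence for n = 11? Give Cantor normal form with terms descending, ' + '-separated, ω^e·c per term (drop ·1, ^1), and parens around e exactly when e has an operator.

11 —HB2→ 2^(2 + 1) + 2 + 1 —bump→ 3^(3 + 1) + 3 + 1 = 85 —(−1)→ 84
84 —HB3→ 3^(3 + 1) + 3 —bump→ 4^(4 + 1) + 4 = 1028 —(−1)→ 1027
1027 —HB4→ 4^(4 + 1) + 3 —bump→ 5^(5 + 1) + 3 = 15628 —(−1)→ 15627
15627 —HB5→ 5^(5 + 1) + 2 —bump→ 6^(6 + 1) + 2 = 279938 —(−1)→ 279937
279937 —HB6→ 6^(6 + 1) + 1 —bump→ 7^(7 + 1) + 1 = 5764802 —(−1)→ 5764801
5764801 —HB7→ 7^(7 + 1) —bump→ 8^(8 + 1) = 134217728 —(−1)→ 134217727

ω^(ω + 1)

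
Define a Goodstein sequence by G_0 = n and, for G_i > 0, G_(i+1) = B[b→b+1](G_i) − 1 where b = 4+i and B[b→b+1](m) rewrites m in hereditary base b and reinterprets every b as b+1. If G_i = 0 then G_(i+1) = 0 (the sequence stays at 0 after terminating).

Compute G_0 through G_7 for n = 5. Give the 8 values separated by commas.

(0) 5|_4 = 4 + 1 ↦ 5 + 1|_5 = 6 ⇒ 5
(1) 5|_5 = 5 ↦ 6|_6 = 6 ⇒ 5
(2) 5|_6 = 5 ↦ 5|_7 = 5 ⇒ 4
(3) 4|_7 = 4 ↦ 4|_8 = 4 ⇒ 3
(4) 3|_8 = 3 ↦ 3|_9 = 3 ⇒ 2
(5) 2|_9 = 2 ↦ 2|_10 = 2 ⇒ 1
(6) 1|_10 = 1 ↦ 1|_11 = 1 ⇒ 0

5, 5, 5, 4, 3, 2, 1, 0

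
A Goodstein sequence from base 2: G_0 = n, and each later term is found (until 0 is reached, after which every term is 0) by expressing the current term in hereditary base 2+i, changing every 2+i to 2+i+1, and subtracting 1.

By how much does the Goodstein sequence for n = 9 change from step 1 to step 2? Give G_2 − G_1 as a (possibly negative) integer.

942

step 0: 9 = 2^(2 + 1) + 1; sub 3 for 2: 3^(3 + 1) + 1; = 82; G_1 = 82−1 = 81
step 1: 81 = 3^(3 + 1); sub 4 for 3: 4^(4 + 1); = 1024; G_2 = 1024−1 = 1023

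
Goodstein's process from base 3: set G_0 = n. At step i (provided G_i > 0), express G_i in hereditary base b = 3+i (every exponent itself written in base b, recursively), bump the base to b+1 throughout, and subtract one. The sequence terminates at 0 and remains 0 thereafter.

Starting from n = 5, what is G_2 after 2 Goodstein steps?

base 3: 5 = 3 + 2; at 4: 4 + 2 = 6; next = 5
base 4: 5 = 4 + 1; at 5: 5 + 1 = 6; next = 5
base 5: 5 = 5; at 6: 6 = 6; next = 5

5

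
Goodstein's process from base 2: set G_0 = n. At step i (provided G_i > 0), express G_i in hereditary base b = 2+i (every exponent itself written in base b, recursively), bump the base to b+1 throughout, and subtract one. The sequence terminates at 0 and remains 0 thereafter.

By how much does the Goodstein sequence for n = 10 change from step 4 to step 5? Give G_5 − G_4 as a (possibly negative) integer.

3935819

G_0=10  [base 2] 2^(2 + 1) + 2  →[2↦3]→  3^(3 + 1) + 3 = 84  −1 ⇒ G_1=83
G_1=83  [base 3] 3^(3 + 1) + 2  →[3↦4]→  4^(4 + 1) + 2 = 1026  −1 ⇒ G_2=1025
G_2=1025  [base 4] 4^(4 + 1) + 1  →[4↦5]→  5^(5 + 1) + 1 = 15626  −1 ⇒ G_3=15625
G_3=15625  [base 5] 5^(5 + 1)  →[5↦6]→  6^(6 + 1) = 279936  −1 ⇒ G_4=279935
G_4=279935  [base 6] 5·6^6 + 5·6^5 + 5·6^4 + 5·6^3 + 5·6^2 + 5·6 + 5  →[6↦7]→  5·7^7 + 5·7^5 + 5·7^4 + 5·7^3 + 5·7^2 + 5·7 + 5 = 4215755  −1 ⇒ G_5=4215754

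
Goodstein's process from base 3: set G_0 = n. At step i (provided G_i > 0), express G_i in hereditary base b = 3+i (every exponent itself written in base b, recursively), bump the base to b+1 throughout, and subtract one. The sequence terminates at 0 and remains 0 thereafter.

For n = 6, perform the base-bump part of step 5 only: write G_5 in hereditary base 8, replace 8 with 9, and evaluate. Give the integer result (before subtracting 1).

base 3: 6 = 2·3; at 4: 2·4 = 8; next = 7
base 4: 7 = 4 + 3; at 5: 5 + 3 = 8; next = 7
base 5: 7 = 5 + 2; at 6: 6 + 2 = 8; next = 7
base 6: 7 = 6 + 1; at 7: 7 + 1 = 8; next = 7
base 7: 7 = 7; at 8: 8 = 8; next = 7

7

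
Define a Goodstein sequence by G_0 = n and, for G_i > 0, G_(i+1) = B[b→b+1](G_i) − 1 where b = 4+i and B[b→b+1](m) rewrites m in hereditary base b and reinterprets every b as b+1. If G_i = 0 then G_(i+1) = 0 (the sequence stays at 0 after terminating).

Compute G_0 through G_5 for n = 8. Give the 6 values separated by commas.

8, 9, 9, 9, 9, 9

8 —HB4→ 2·4 —bump→ 2·5 = 10 —(−1)→ 9
9 —HB5→ 5 + 4 —bump→ 6 + 4 = 10 —(−1)→ 9
9 —HB6→ 6 + 3 —bump→ 7 + 3 = 10 —(−1)→ 9
9 —HB7→ 7 + 2 —bump→ 8 + 2 = 10 —(−1)→ 9
9 —HB8→ 8 + 1 —bump→ 9 + 1 = 10 —(−1)→ 9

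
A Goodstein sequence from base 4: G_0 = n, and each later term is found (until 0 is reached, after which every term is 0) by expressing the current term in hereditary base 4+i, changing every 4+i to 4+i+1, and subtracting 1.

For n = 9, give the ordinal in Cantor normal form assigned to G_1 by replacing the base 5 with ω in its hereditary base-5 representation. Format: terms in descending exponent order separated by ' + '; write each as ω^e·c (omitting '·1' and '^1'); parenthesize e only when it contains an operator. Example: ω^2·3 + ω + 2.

i=0: 9 = 2·4 + 1 (b=4); 4→5: 2·5 + 1 = 11; 11−1 = 10
i=1: 10 = 2·5 (b=5); 5→6: 2·6 = 12; 12−1 = 11

ω·2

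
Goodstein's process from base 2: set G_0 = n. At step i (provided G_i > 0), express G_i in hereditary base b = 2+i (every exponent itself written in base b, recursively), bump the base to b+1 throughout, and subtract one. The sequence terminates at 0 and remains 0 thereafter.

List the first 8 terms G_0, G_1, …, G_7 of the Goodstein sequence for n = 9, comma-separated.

9, 81, 1023, 9842, 140743, 2471826, 50333399, 1162263921

G_0 = 9. HB_2(9) = 2^(2 + 1) + 1. Bump = 82. G_1 = 81.
G_1 = 81. HB_3(81) = 3^(3 + 1). Bump = 1024. G_2 = 1023.
G_2 = 1023. HB_4(1023) = 3·4^4 + 3·4^3 + 3·4^2 + 3·4 + 3. Bump = 9843. G_3 = 9842.
G_3 = 9842. HB_5(9842) = 3·5^5 + 3·5^3 + 3·5^2 + 3·5 + 2. Bump = 140744. G_4 = 140743.
G_4 = 140743. HB_6(140743) = 3·6^6 + 3·6^3 + 3·6^2 + 3·6 + 1. Bump = 2471827. G_5 = 2471826.
G_5 = 2471826. HB_7(2471826) = 3·7^7 + 3·7^3 + 3·7^2 + 3·7. Bump = 50333400. G_6 = 50333399.
G_6 = 50333399. HB_8(50333399) = 3·8^8 + 3·8^3 + 3·8^2 + 2·8 + 7. Bump = 1162263922. G_7 = 1162263921.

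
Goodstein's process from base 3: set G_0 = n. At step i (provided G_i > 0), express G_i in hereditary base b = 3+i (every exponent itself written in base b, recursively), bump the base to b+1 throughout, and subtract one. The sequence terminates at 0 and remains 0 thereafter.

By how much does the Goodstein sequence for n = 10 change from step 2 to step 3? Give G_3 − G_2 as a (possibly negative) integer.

3

[0] 10 ≡ 3^2 + 1 (base 3). Lift 4: 17. −1: 16.
[1] 16 ≡ 4^2 (base 4). Lift 5: 25. −1: 24.
[2] 24 ≡ 4·5 + 4 (base 5). Lift 6: 28. −1: 27.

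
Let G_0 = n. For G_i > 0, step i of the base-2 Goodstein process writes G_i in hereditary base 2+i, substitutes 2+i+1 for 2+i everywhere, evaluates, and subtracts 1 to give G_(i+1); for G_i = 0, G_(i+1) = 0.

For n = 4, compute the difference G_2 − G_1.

15

i=0: 4 = 2^2 (b=2); 2→3: 3^3 = 27; 27−1 = 26
i=1: 26 = 2·3^2 + 2·3 + 2 (b=3); 3→4: 2·4^2 + 2·4 + 2 = 42; 42−1 = 41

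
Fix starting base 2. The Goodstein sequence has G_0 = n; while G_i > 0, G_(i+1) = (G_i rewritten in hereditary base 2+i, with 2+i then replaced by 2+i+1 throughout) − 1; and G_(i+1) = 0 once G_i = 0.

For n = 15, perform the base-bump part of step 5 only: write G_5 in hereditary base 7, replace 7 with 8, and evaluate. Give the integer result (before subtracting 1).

G_0 = 15. HB_2(15) = 2^(2 + 1) + 2^2 + 2 + 1. Bump = 112. G_1 = 111.
G_1 = 111. HB_3(111) = 3^(3 + 1) + 3^3 + 3. Bump = 1284. G_2 = 1283.
G_2 = 1283. HB_4(1283) = 4^(4 + 1) + 4^4 + 3. Bump = 18753. G_3 = 18752.
G_3 = 18752. HB_5(18752) = 5^(5 + 1) + 5^5 + 2. Bump = 326594. G_4 = 326593.
G_4 = 326593. HB_6(326593) = 6^(6 + 1) + 6^6 + 1. Bump = 6588345. G_5 = 6588344.
G_5 = 6588344. HB_7(6588344) = 7^(7 + 1) + 7^7. Bump = 150994944. G_6 = 150994943.

150994944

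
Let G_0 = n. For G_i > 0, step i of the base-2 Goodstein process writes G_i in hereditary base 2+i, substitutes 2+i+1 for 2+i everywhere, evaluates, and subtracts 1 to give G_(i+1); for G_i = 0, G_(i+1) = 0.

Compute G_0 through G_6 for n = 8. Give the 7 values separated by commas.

8, 80, 553, 6310, 93395, 1647195, 33554571

(0) 8|_2 = 2^(2 + 1) ↦ 3^(3 + 1)|_3 = 81 ⇒ 80
(1) 80|_3 = 2·3^3 + 2·3^2 + 2·3 + 2 ↦ 2·4^4 + 2·4^2 + 2·4 + 2|_4 = 554 ⇒ 553
(2) 553|_4 = 2·4^4 + 2·4^2 + 2·4 + 1 ↦ 2·5^5 + 2·5^2 + 2·5 + 1|_5 = 6311 ⇒ 6310
(3) 6310|_5 = 2·5^5 + 2·5^2 + 2·5 ↦ 2·6^6 + 2·6^2 + 2·6|_6 = 93396 ⇒ 93395
(4) 93395|_6 = 2·6^6 + 2·6^2 + 6 + 5 ↦ 2·7^7 + 2·7^2 + 7 + 5|_7 = 1647196 ⇒ 1647195
(5) 1647195|_7 = 2·7^7 + 2·7^2 + 7 + 4 ↦ 2·8^8 + 2·8^2 + 8 + 4|_8 = 33554572 ⇒ 33554571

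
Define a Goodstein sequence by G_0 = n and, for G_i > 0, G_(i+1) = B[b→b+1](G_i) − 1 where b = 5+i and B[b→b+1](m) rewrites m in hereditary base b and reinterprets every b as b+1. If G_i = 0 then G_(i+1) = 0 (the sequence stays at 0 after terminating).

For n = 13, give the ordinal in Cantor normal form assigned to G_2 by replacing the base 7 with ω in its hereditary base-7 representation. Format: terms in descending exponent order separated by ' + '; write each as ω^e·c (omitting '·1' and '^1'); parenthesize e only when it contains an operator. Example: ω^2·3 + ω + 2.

G_0=13  [base 5] 2·5 + 3  →[5↦6]→  2·6 + 3 = 15  −1 ⇒ G_1=14
G_1=14  [base 6] 2·6 + 2  →[6↦7]→  2·7 + 2 = 16  −1 ⇒ G_2=15
G_2=15  [base 7] 2·7 + 1  →[7↦8]→  2·8 + 1 = 17  −1 ⇒ G_3=16

ω·2 + 1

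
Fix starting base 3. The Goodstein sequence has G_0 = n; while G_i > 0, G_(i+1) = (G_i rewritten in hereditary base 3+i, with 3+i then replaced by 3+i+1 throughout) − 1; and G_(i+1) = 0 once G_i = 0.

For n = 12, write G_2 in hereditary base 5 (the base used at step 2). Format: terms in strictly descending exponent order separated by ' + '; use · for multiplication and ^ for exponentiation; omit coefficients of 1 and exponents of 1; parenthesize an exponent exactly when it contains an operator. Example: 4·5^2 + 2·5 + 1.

base 3: 12 = 3^2 + 3; at 4: 4^2 + 4 = 20; next = 19
base 4: 19 = 4^2 + 3; at 5: 5^2 + 3 = 28; next = 27
base 5: 27 = 5^2 + 2; at 6: 6^2 + 2 = 38; next = 37

5^2 + 2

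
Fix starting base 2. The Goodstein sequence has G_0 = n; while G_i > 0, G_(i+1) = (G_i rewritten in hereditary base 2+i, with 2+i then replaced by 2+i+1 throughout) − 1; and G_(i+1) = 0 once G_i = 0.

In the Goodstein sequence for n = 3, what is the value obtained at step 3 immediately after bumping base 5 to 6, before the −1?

2

3 —HB2→ 2 + 1 —bump→ 3 + 1 = 4 —(−1)→ 3
3 —HB3→ 3 —bump→ 4 = 4 —(−1)→ 3
3 —HB4→ 3 —bump→ 3 = 3 —(−1)→ 2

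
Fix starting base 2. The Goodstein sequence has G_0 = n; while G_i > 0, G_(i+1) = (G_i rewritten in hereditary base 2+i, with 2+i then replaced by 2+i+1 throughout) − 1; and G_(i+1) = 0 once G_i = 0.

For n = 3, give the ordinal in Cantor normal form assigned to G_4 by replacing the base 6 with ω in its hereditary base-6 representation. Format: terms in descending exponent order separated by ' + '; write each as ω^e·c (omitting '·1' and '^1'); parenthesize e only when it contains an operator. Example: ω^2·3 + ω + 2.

G_0=3  [base 2] 2 + 1  →[2↦3]→  3 + 1 = 4  −1 ⇒ G_1=3
G_1=3  [base 3] 3  →[3↦4]→  4 = 4  −1 ⇒ G_2=3
G_2=3  [base 4] 3  →[4↦5]→  3 = 3  −1 ⇒ G_3=2
G_3=2  [base 5] 2  →[5↦6]→  2 = 2  −1 ⇒ G_4=1
G_4=1  [base 6] 1  →[6↦7]→  1 = 1  −1 ⇒ G_5=0

1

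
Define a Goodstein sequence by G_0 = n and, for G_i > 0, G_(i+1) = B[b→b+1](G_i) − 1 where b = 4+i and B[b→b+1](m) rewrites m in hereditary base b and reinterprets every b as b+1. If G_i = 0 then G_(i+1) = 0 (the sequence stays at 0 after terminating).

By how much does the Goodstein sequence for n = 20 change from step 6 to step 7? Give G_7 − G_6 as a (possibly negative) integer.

8

G_0 = 20. HB_4(20) = 4^2 + 4. Bump = 30. G_1 = 29.
G_1 = 29. HB_5(29) = 5^2 + 4. Bump = 40. G_2 = 39.
G_2 = 39. HB_6(39) = 6^2 + 3. Bump = 52. G_3 = 51.
G_3 = 51. HB_7(51) = 7^2 + 2. Bump = 66. G_4 = 65.
G_4 = 65. HB_8(65) = 8^2 + 1. Bump = 82. G_5 = 81.
G_5 = 81. HB_9(81) = 9^2. Bump = 100. G_6 = 99.
G_6 = 99. HB_10(99) = 9·10 + 9. Bump = 108. G_7 = 107.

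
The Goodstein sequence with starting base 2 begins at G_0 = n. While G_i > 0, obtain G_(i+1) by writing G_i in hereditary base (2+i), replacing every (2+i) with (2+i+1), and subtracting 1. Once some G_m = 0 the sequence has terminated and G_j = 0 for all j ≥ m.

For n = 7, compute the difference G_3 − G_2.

2868

i=0: 7 = 2^2 + 2 + 1 (b=2); 2→3: 3^3 + 3 + 1 = 31; 31−1 = 30
i=1: 30 = 3^3 + 3 (b=3); 3→4: 4^4 + 4 = 260; 260−1 = 259
i=2: 259 = 4^4 + 3 (b=4); 4→5: 5^5 + 3 = 3128; 3128−1 = 3127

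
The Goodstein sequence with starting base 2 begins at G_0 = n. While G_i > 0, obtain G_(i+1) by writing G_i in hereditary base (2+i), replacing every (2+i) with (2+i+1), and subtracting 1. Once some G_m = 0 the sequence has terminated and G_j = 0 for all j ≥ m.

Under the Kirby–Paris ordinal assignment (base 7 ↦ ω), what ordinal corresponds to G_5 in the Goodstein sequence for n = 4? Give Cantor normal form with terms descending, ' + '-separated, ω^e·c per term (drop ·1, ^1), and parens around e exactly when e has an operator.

step 0: 4 = 2^2; sub 3 for 2: 3^3; = 27; G_1 = 27−1 = 26
step 1: 26 = 2·3^2 + 2·3 + 2; sub 4 for 3: 2·4^2 + 2·4 + 2; = 42; G_2 = 42−1 = 41
step 2: 41 = 2·4^2 + 2·4 + 1; sub 5 for 4: 2·5^2 + 2·5 + 1; = 61; G_3 = 61−1 = 60
step 3: 60 = 2·5^2 + 2·5; sub 6 for 5: 2·6^2 + 2·6; = 84; G_4 = 84−1 = 83
step 4: 83 = 2·6^2 + 6 + 5; sub 7 for 6: 2·7^2 + 7 + 5; = 110; G_5 = 110−1 = 109
step 5: 109 = 2·7^2 + 7 + 4; sub 8 for 7: 2·8^2 + 8 + 4; = 140; G_6 = 140−1 = 139

ω^2·2 + ω + 4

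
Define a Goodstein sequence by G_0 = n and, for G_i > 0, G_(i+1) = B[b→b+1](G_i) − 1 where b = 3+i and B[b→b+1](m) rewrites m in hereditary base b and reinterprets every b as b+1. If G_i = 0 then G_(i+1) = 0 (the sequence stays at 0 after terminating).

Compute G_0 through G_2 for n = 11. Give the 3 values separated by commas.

11, 17, 25

(0) 11|_3 = 3^2 + 2 ↦ 4^2 + 2|_4 = 18 ⇒ 17
(1) 17|_4 = 4^2 + 1 ↦ 5^2 + 1|_5 = 26 ⇒ 25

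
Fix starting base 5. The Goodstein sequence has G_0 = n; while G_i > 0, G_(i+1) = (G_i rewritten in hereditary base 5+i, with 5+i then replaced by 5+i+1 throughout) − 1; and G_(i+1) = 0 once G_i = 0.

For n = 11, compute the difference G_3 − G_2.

0

step 0: 11 = 2·5 + 1; sub 6 for 5: 2·6 + 1; = 13; G_1 = 13−1 = 12
step 1: 12 = 2·6; sub 7 for 6: 2·7; = 14; G_2 = 14−1 = 13
step 2: 13 = 7 + 6; sub 8 for 7: 8 + 6; = 14; G_3 = 14−1 = 13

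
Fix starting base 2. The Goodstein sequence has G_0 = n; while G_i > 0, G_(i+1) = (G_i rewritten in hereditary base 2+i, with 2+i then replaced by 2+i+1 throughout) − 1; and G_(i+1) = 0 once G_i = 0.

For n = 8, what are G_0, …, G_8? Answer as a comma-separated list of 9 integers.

8, 80, 553, 6310, 93395, 1647195, 33554571, 774841151, 20000000211

G_0 = 8. HB_2(8) = 2^(2 + 1). Bump = 81. G_1 = 80.
G_1 = 80. HB_3(80) = 2·3^3 + 2·3^2 + 2·3 + 2. Bump = 554. G_2 = 553.
G_2 = 553. HB_4(553) = 2·4^4 + 2·4^2 + 2·4 + 1. Bump = 6311. G_3 = 6310.
G_3 = 6310. HB_5(6310) = 2·5^5 + 2·5^2 + 2·5. Bump = 93396. G_4 = 93395.
G_4 = 93395. HB_6(93395) = 2·6^6 + 2·6^2 + 6 + 5. Bump = 1647196. G_5 = 1647195.
G_5 = 1647195. HB_7(1647195) = 2·7^7 + 2·7^2 + 7 + 4. Bump = 33554572. G_6 = 33554571.
G_6 = 33554571. HB_8(33554571) = 2·8^8 + 2·8^2 + 8 + 3. Bump = 774841152. G_7 = 774841151.
G_7 = 774841151. HB_9(774841151) = 2·9^9 + 2·9^2 + 9 + 2. Bump = 20000000212. G_8 = 20000000211.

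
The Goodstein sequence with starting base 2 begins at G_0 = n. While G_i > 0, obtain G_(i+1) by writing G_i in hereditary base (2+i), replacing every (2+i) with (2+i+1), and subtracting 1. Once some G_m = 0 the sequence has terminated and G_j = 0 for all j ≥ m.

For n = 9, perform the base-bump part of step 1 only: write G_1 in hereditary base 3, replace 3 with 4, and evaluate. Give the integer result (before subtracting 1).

base 2: 9 = 2^(2 + 1) + 1; at 3: 3^(3 + 1) + 1 = 82; next = 81
base 3: 81 = 3^(3 + 1); at 4: 4^(4 + 1) = 1024; next = 1023

1024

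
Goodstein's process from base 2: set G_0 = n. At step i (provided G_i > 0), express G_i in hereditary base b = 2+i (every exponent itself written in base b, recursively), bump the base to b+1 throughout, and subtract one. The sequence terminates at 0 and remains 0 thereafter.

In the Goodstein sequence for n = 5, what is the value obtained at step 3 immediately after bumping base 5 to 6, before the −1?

(0) 5|_2 = 2^2 + 1 ↦ 3^3 + 1|_3 = 28 ⇒ 27
(1) 27|_3 = 3^3 ↦ 4^4|_4 = 256 ⇒ 255
(2) 255|_4 = 3·4^3 + 3·4^2 + 3·4 + 3 ↦ 3·5^3 + 3·5^2 + 3·5 + 3|_5 = 468 ⇒ 467
(3) 467|_5 = 3·5^3 + 3·5^2 + 3·5 + 2 ↦ 3·6^3 + 3·6^2 + 3·6 + 2|_6 = 776 ⇒ 775

776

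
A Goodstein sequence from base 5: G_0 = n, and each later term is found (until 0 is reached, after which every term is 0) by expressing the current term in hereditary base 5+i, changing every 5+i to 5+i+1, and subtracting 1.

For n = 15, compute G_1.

i=0: 15 = 3·5 (b=5); 5→6: 3·6 = 18; 18−1 = 17
i=1: 17 = 2·6 + 5 (b=6); 6→7: 2·7 + 5 = 19; 19−1 = 18

17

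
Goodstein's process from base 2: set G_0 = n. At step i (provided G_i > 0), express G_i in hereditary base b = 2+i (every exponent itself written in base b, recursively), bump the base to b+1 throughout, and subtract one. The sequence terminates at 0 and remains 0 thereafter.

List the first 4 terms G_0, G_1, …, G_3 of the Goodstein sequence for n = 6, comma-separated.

base 2: 6 = 2^2 + 2; at 3: 3^3 + 3 = 30; next = 29
base 3: 29 = 3^3 + 2; at 4: 4^4 + 2 = 258; next = 257
base 4: 257 = 4^4 + 1; at 5: 5^5 + 1 = 3126; next = 3125

6, 29, 257, 3125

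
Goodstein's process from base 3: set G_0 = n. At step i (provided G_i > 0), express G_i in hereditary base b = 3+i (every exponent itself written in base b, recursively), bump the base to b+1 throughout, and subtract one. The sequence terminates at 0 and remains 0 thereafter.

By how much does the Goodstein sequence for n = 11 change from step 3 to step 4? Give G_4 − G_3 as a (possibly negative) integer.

4

G_0 = 11. HB_3(11) = 3^2 + 2. Bump = 18. G_1 = 17.
G_1 = 17. HB_4(17) = 4^2 + 1. Bump = 26. G_2 = 25.
G_2 = 25. HB_5(25) = 5^2. Bump = 36. G_3 = 35.
G_3 = 35. HB_6(35) = 5·6 + 5. Bump = 40. G_4 = 39.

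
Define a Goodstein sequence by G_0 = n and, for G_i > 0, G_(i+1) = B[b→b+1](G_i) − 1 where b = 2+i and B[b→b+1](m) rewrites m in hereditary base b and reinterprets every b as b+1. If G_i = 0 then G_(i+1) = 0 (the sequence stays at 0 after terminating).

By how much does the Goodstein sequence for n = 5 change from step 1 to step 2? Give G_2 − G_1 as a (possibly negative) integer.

(0) 5|_2 = 2^2 + 1 ↦ 3^3 + 1|_3 = 28 ⇒ 27
(1) 27|_3 = 3^3 ↦ 4^4|_4 = 256 ⇒ 255

228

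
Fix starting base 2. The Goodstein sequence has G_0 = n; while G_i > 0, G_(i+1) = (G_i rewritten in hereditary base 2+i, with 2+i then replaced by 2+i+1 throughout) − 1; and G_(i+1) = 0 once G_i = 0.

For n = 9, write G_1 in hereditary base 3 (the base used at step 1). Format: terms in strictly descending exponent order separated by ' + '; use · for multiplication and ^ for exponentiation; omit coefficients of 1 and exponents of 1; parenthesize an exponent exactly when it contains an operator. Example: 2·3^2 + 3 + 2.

3^(3 + 1)

base 2: 9 = 2^(2 + 1) + 1; at 3: 3^(3 + 1) + 1 = 82; next = 81
base 3: 81 = 3^(3 + 1); at 4: 4^(4 + 1) = 1024; next = 1023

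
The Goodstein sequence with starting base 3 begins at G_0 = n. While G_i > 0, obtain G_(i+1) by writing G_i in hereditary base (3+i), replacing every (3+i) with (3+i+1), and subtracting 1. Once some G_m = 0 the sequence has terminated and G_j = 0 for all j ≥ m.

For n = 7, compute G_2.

[0] 7 ≡ 2·3 + 1 (base 3). Lift 4: 9. −1: 8.
[1] 8 ≡ 2·4 (base 4). Lift 5: 10. −1: 9.

9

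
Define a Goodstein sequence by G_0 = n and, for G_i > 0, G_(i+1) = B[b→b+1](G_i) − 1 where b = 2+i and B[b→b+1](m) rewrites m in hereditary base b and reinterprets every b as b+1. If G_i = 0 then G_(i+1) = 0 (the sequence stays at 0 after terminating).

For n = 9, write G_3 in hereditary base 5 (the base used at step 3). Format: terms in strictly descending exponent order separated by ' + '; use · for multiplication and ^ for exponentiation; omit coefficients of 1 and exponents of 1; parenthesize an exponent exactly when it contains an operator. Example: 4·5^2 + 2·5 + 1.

i=0: 9 = 2^(2 + 1) + 1 (b=2); 2→3: 3^(3 + 1) + 1 = 82; 82−1 = 81
i=1: 81 = 3^(3 + 1) (b=3); 3→4: 4^(4 + 1) = 1024; 1024−1 = 1023
i=2: 1023 = 3·4^4 + 3·4^3 + 3·4^2 + 3·4 + 3 (b=4); 4→5: 3·5^5 + 3·5^3 + 3·5^2 + 3·5 + 3 = 9843; 9843−1 = 9842
i=3: 9842 = 3·5^5 + 3·5^3 + 3·5^2 + 3·5 + 2 (b=5); 5→6: 3·6^6 + 3·6^3 + 3·6^2 + 3·6 + 2 = 140744; 140744−1 = 140743

3·5^5 + 3·5^3 + 3·5^2 + 3·5 + 2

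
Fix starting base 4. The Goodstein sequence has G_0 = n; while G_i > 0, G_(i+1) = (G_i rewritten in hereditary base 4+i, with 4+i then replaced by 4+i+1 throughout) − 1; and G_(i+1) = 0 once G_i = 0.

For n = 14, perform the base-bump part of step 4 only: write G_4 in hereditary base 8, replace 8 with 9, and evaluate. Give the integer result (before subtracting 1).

step 0: 14 = 3·4 + 2; sub 5 for 4: 3·5 + 2; = 17; G_1 = 17−1 = 16
step 1: 16 = 3·5 + 1; sub 6 for 5: 3·6 + 1; = 19; G_2 = 19−1 = 18
step 2: 18 = 3·6; sub 7 for 6: 3·7; = 21; G_3 = 21−1 = 20
step 3: 20 = 2·7 + 6; sub 8 for 7: 2·8 + 6; = 22; G_4 = 22−1 = 21
step 4: 21 = 2·8 + 5; sub 9 for 8: 2·9 + 5; = 23; G_5 = 23−1 = 22

23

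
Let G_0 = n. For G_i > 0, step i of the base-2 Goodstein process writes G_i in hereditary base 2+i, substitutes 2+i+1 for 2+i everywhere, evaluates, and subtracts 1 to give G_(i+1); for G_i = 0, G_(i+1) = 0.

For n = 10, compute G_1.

83

G_0=10  [base 2] 2^(2 + 1) + 2  →[2↦3]→  3^(3 + 1) + 3 = 84  −1 ⇒ G_1=83
G_1=83  [base 3] 3^(3 + 1) + 2  →[3↦4]→  4^(4 + 1) + 2 = 1026  −1 ⇒ G_2=1025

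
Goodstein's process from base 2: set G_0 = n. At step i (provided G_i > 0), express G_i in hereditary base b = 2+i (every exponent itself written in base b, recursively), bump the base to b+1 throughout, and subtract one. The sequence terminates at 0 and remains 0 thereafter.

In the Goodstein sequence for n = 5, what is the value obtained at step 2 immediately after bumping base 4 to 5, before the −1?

i=0: 5 = 2^2 + 1 (b=2); 2→3: 3^3 + 1 = 28; 28−1 = 27
i=1: 27 = 3^3 (b=3); 3→4: 4^4 = 256; 256−1 = 255

468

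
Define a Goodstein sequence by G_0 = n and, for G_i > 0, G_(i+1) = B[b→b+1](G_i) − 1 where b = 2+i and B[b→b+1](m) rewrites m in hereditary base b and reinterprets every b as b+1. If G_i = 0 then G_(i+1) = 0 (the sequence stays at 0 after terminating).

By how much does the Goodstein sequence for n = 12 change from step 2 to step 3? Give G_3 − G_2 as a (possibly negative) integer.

14620

(0) 12|_2 = 2^(2 + 1) + 2^2 ↦ 3^(3 + 1) + 3^3|_3 = 108 ⇒ 107
(1) 107|_3 = 3^(3 + 1) + 2·3^2 + 2·3 + 2 ↦ 4^(4 + 1) + 2·4^2 + 2·4 + 2|_4 = 1066 ⇒ 1065
(2) 1065|_4 = 4^(4 + 1) + 2·4^2 + 2·4 + 1 ↦ 5^(5 + 1) + 2·5^2 + 2·5 + 1|_5 = 15686 ⇒ 15685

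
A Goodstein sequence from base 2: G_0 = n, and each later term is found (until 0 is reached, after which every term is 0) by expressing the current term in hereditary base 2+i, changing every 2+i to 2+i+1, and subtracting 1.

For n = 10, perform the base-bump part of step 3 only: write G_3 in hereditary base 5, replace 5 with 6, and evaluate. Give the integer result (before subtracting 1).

G_0 = 10. HB_2(10) = 2^(2 + 1) + 2. Bump = 84. G_1 = 83.
G_1 = 83. HB_3(83) = 3^(3 + 1) + 2. Bump = 1026. G_2 = 1025.
G_2 = 1025. HB_4(1025) = 4^(4 + 1) + 1. Bump = 15626. G_3 = 15625.
G_3 = 15625. HB_5(15625) = 5^(5 + 1). Bump = 279936. G_4 = 279935.

279936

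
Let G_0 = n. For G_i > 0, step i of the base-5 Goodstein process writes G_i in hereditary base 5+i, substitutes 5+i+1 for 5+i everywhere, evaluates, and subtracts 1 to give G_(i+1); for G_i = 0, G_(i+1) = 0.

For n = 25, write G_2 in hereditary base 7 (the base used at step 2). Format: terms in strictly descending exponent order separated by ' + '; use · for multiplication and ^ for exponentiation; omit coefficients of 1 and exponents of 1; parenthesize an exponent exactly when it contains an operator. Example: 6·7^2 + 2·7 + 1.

5·7 + 4

(0) 25|_5 = 5^2 ↦ 6^2|_6 = 36 ⇒ 35
(1) 35|_6 = 5·6 + 5 ↦ 5·7 + 5|_7 = 40 ⇒ 39
(2) 39|_7 = 5·7 + 4 ↦ 5·8 + 4|_8 = 44 ⇒ 43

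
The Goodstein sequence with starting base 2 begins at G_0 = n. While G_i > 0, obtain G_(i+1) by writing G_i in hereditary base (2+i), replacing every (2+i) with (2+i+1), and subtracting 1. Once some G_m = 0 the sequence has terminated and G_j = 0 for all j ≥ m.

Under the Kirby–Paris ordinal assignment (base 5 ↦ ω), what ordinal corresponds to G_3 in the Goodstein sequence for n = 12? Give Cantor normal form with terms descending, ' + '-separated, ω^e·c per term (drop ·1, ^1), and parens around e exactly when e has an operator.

ω^(ω + 1) + ω^2·2 + ω·2

step 0: 12 = 2^(2 + 1) + 2^2; sub 3 for 2: 3^(3 + 1) + 3^3; = 108; G_1 = 108−1 = 107
step 1: 107 = 3^(3 + 1) + 2·3^2 + 2·3 + 2; sub 4 for 3: 4^(4 + 1) + 2·4^2 + 2·4 + 2; = 1066; G_2 = 1066−1 = 1065
step 2: 1065 = 4^(4 + 1) + 2·4^2 + 2·4 + 1; sub 5 for 4: 5^(5 + 1) + 2·5^2 + 2·5 + 1; = 15686; G_3 = 15686−1 = 15685
step 3: 15685 = 5^(5 + 1) + 2·5^2 + 2·5; sub 6 for 5: 6^(6 + 1) + 2·6^2 + 2·6; = 280020; G_4 = 280020−1 = 280019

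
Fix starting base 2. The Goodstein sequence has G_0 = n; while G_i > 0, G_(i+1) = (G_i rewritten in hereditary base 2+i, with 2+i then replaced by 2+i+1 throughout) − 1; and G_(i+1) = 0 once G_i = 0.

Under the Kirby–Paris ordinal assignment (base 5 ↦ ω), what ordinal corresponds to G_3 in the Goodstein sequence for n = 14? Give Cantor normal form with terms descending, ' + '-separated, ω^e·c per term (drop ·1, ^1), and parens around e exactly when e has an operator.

G_0 = 14. HB_2(14) = 2^(2 + 1) + 2^2 + 2. Bump = 111. G_1 = 110.
G_1 = 110. HB_3(110) = 3^(3 + 1) + 3^3 + 2. Bump = 1282. G_2 = 1281.
G_2 = 1281. HB_4(1281) = 4^(4 + 1) + 4^4 + 1. Bump = 18751. G_3 = 18750.
G_3 = 18750. HB_5(18750) = 5^(5 + 1) + 5^5. Bump = 326592. G_4 = 326591.

ω^(ω + 1) + ω^ω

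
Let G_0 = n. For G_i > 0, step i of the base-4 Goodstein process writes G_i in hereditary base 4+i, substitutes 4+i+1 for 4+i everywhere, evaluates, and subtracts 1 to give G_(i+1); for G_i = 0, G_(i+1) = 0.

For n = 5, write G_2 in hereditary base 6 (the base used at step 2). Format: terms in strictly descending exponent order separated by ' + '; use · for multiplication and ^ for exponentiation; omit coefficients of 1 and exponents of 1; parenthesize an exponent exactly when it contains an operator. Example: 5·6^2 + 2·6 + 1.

5 —HB4→ 4 + 1 —bump→ 5 + 1 = 6 —(−1)→ 5
5 —HB5→ 5 —bump→ 6 = 6 —(−1)→ 5

5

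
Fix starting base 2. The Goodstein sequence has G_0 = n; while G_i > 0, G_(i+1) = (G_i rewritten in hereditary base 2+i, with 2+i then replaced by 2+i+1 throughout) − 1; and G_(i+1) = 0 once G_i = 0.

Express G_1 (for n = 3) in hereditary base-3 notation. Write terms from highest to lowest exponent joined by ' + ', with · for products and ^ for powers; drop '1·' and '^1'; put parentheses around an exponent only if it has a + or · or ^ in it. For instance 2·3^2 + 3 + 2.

(0) 3|_2 = 2 + 1 ↦ 3 + 1|_3 = 4 ⇒ 3
(1) 3|_3 = 3 ↦ 4|_4 = 4 ⇒ 3

3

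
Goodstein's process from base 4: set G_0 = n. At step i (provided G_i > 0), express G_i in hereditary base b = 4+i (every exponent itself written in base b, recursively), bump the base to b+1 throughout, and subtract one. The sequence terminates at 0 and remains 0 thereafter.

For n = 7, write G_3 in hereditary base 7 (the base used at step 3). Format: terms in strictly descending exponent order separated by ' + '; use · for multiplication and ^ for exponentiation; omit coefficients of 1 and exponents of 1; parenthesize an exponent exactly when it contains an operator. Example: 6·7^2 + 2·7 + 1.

7

(0) 7|_4 = 4 + 3 ↦ 5 + 3|_5 = 8 ⇒ 7
(1) 7|_5 = 5 + 2 ↦ 6 + 2|_6 = 8 ⇒ 7
(2) 7|_6 = 6 + 1 ↦ 7 + 1|_7 = 8 ⇒ 7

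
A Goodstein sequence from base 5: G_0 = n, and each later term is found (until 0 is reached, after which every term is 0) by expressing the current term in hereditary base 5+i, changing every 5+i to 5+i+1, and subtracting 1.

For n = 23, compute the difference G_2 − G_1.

G_0=23  [base 5] 4·5 + 3  →[5↦6]→  4·6 + 3 = 27  −1 ⇒ G_1=26
G_1=26  [base 6] 4·6 + 2  →[6↦7]→  4·7 + 2 = 30  −1 ⇒ G_2=29

3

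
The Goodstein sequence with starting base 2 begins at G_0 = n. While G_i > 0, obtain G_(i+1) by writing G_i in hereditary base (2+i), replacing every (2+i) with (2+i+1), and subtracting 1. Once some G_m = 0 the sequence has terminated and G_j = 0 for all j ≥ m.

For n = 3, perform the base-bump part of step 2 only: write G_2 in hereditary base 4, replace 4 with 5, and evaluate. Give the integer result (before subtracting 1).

3

i=0: 3 = 2 + 1 (b=2); 2→3: 3 + 1 = 4; 4−1 = 3
i=1: 3 = 3 (b=3); 3→4: 4 = 4; 4−1 = 3
i=2: 3 = 3 (b=4); 4→5: 3 = 3; 3−1 = 2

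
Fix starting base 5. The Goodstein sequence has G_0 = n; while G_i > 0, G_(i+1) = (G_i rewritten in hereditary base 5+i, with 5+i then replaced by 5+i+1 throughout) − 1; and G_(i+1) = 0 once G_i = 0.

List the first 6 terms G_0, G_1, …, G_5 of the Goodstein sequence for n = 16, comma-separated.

[0] 16 ≡ 3·5 + 1 (base 5). Lift 6: 19. −1: 18.
[1] 18 ≡ 3·6 (base 6). Lift 7: 21. −1: 20.
[2] 20 ≡ 2·7 + 6 (base 7). Lift 8: 22. −1: 21.
[3] 21 ≡ 2·8 + 5 (base 8). Lift 9: 23. −1: 22.
[4] 22 ≡ 2·9 + 4 (base 9). Lift 10: 24. −1: 23.

16, 18, 20, 21, 22, 23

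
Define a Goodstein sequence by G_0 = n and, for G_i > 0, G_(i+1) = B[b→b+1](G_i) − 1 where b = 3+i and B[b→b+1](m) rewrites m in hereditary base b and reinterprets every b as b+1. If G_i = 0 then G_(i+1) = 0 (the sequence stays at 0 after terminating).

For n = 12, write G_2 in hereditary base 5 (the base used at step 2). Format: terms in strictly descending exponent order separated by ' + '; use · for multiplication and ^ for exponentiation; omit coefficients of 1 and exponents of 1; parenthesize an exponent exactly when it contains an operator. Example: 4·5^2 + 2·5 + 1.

step 0: 12 = 3^2 + 3; sub 4 for 3: 4^2 + 4; = 20; G_1 = 20−1 = 19
step 1: 19 = 4^2 + 3; sub 5 for 4: 5^2 + 3; = 28; G_2 = 28−1 = 27

5^2 + 2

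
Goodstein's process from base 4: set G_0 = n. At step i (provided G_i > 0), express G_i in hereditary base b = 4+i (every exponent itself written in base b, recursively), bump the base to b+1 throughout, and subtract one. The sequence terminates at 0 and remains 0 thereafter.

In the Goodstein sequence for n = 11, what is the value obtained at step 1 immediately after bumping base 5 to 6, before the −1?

14

base 4: 11 = 2·4 + 3; at 5: 2·5 + 3 = 13; next = 12
base 5: 12 = 2·5 + 2; at 6: 2·6 + 2 = 14; next = 13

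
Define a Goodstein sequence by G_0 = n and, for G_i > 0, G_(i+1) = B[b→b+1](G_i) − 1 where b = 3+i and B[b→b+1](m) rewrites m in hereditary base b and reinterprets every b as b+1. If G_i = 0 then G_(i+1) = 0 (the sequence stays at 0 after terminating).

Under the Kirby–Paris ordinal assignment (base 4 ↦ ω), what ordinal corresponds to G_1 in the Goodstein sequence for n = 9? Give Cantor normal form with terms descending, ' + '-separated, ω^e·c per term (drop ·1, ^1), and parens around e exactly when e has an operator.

ω·3 + 3

G_0=9  [base 3] 3^2  →[3↦4]→  4^2 = 16  −1 ⇒ G_1=15
G_1=15  [base 4] 3·4 + 3  →[4↦5]→  3·5 + 3 = 18  −1 ⇒ G_2=17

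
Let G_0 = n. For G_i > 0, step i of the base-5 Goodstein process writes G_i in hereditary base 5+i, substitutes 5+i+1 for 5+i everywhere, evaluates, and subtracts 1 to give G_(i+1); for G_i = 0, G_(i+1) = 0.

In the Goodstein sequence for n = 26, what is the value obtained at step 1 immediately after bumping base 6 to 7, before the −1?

49

G_0=26  [base 5] 5^2 + 1  →[5↦6]→  6^2 + 1 = 37  −1 ⇒ G_1=36
G_1=36  [base 6] 6^2  →[6↦7]→  7^2 = 49  −1 ⇒ G_2=48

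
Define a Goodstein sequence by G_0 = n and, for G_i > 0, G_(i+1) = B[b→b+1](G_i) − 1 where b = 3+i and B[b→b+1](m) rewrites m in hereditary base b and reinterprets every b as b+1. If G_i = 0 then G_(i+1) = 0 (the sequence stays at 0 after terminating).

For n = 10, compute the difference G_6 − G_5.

3

G_0 = 10. HB_3(10) = 3^2 + 1. Bump = 17. G_1 = 16.
G_1 = 16. HB_4(16) = 4^2. Bump = 25. G_2 = 24.
G_2 = 24. HB_5(24) = 4·5 + 4. Bump = 28. G_3 = 27.
G_3 = 27. HB_6(27) = 4·6 + 3. Bump = 31. G_4 = 30.
G_4 = 30. HB_7(30) = 4·7 + 2. Bump = 34. G_5 = 33.
G_5 = 33. HB_8(33) = 4·8 + 1. Bump = 37. G_6 = 36.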